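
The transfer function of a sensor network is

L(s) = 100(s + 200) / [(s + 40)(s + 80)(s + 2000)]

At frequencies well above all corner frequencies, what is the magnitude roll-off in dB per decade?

Each pole contributes −20 dB/decade at high frequency; each zero contributes +20 dB/decade.
Net: 1 zero(s) − 3 pole(s) → -40 dB/decade.

-40 dB/decade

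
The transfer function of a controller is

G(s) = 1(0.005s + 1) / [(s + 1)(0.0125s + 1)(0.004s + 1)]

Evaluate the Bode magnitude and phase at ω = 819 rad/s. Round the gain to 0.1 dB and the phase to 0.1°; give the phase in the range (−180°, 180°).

-76.7 dB, -171.1°

At ω = 819 rad/s:
zero (1 + j819·0.005) = 1 + j4.095 → |·| ≈ 4.2153, ∠ ≈ 76.28°
pole (1 + j819·1) = 1 + j819 → |·| ≈ 819, ∠ ≈ 89.93°
pole (1 + j819·0.0125) = 1 + j10.2375 → |·| ≈ 10.286, ∠ ≈ 84.42°
pole (1 + j819·0.004) = 1 + j3.276 → |·| ≈ 3.4252, ∠ ≈ 73.03°
|G| = 1 · 4.2153 / (819 · 10.286 · 3.4252) ≈ 0.00014609
Gain = 20 log₁₀(0.00014609) ≈ -76.71 dB
∠G = (76.28°) − (89.93° + 84.42° + 73.03°) = -171.10°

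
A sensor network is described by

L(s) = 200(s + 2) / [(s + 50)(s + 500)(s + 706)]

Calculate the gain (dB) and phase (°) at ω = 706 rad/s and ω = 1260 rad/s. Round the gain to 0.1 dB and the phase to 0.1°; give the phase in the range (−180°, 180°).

ω = 706: -72.7 dB, -95.8°; ω = 1260: -79.8 dB, -126.9°

At s = jω = j706:
zero (s+2): 2 + j706 → |·| = √(2²+706²) = √498440 ≈ 706, ∠ = arctan(706/2) ≈ 89.84°
pole (s+50): 50 + j706 → |·| = √(50²+706²) = √500936 ≈ 707.77, ∠ = arctan(706/50) ≈ 85.95°
pole (s+500): 500 + j706 → |·| = √(500²+706²) = √748436 ≈ 865.12, ∠ = arctan(706/500) ≈ 54.69°
pole (s+706): 706 + j706 → |·| = √(706²+706²) = √996872 ≈ 998.43, ∠ = arctan(706/706) ≈ 45.00°
|L| = 200 · 706 / 6.1134e+08 ≈ 0.00023097
Gain = 20 log₁₀(0.00023097) ≈ -72.73 dB
∠L = 89.84° − 185.64° = -95.80°

At s = jω = j1260:
zero (s+2): 2 + j1260 → |·| = √(2²+1260²) = √1587604 ≈ 1260, ∠ = arctan(1260/2) ≈ 89.91°
pole (s+50): 50 + j1260 → |·| = √(50²+1260²) = √1590100 ≈ 1261, ∠ = arctan(1260/50) ≈ 87.73°
pole (s+500): 500 + j1260 → |·| = √(500²+1260²) = √1837600 ≈ 1355.6, ∠ = arctan(1260/500) ≈ 68.36°
pole (s+706): 706 + j1260 → |·| = √(706²+1260²) = √2086036 ≈ 1444.3, ∠ = arctan(1260/706) ≈ 60.74°
|L| = 200 · 1260 / 2.4689e+09 ≈ 0.00010207
Gain = 20 log₁₀(0.00010207) ≈ -79.82 dB
∠L = 89.91° − 216.83° = -126.92°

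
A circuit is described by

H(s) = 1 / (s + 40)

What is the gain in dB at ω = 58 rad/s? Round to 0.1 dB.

Substitute s = j58:
Numerator: 1 = 1 + j0
Denominator: (j58) + 40 = 40 + j58
|N| = √(1² + 0²) ≈ 1, ∠N ≈ 0.00°
|D| = √(40² + 58²) ≈ 70.456, ∠D ≈ 55.41°
|H| = 1 / 70.456 ≈ 0.014193
Gain = 20 log₁₀(0.014193) ≈ -36.96 dB

-37.0 dB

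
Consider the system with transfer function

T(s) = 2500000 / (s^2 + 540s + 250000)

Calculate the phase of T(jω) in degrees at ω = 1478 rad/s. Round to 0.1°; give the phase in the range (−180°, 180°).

-157.6°

At s = jω = j1478:
quadratic: (j1478)² + 540·j1478 + 250000 = -1934484 + j798120 → |·| ≈ 2.0927e+06, ∠ ≈ 157.58°
∠T = 0.00° − 157.58° = -157.58°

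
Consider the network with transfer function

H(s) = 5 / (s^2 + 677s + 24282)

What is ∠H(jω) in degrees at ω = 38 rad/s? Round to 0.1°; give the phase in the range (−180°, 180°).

-48.4°

Substitute s = j38:
Numerator: 5 = 5 + j0
Denominator: (j38)^2 + 677(j38) + 24282 = 22838 + j25726
|N| = √(5² + 0²) ≈ 5, ∠N ≈ 0.00°
|D| = √(22838² + 25726²) ≈ 34401, ∠D ≈ 48.40°
∠H = 0.00° − 48.40° = -48.40°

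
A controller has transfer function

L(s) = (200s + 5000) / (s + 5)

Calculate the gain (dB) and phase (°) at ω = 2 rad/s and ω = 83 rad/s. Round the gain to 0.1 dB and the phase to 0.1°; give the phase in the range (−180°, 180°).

ω = 2: 59.4 dB, -17.2°; ω = 83: 46.4 dB, -13.3°

Substitute s = j2:
Numerator: 200(j2) + 5000 = 5000 + j400
Denominator: (j2) + 5 = 5 + j2
|N| = √(5000² + 400²) ≈ 5016, ∠N ≈ 4.57°
|D| = √(5² + 2²) ≈ 5.3852, ∠D ≈ 21.80°
|L| = 5016 / 5.3852 ≈ 931.44
Gain = 20 log₁₀(931.44) ≈ 59.38 dB
∠L = 4.57° − 21.80° = -17.23°

Substitute s = j83:
Numerator: 200(j83) + 5000 = 5000 + j16600
Denominator: (j83) + 5 = 5 + j83
|N| = √(5000² + 16600²) ≈ 17337, ∠N ≈ 73.24°
|D| = √(5² + 83²) ≈ 83.15, ∠D ≈ 86.55°
|L| = 17337 / 83.15 ≈ 208.5
Gain = 20 log₁₀(208.5) ≈ 46.38 dB
∠L = 73.24° − 86.55° = -13.31°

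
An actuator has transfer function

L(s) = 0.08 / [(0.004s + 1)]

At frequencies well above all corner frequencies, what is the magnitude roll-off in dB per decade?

Each pole contributes −20 dB/decade at high frequency; each zero contributes +20 dB/decade.
Net: 0 zero(s) − 1 pole(s) → -20 dB/decade.

-20 dB/decade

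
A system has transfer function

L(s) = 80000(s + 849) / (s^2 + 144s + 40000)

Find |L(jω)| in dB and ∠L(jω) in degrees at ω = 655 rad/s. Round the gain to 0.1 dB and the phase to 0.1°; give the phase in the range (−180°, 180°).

46.6 dB, -128.7°

At s = jω = j655:
zero (s+849): 849 + j655 → |·| = √(849²+655²) = √1149826 ≈ 1072.3, ∠ = arctan(655/849) ≈ 37.65°
quadratic: (j655)² + 144·j655 + 40000 = -389025 + j94320 → |·| ≈ 4.003e+05, ∠ ≈ 166.37°
|L| = 80000 · 1072.3 / 4.003e+05 ≈ 214.3
Gain = 20 log₁₀(214.3) ≈ 46.62 dB
∠L = 37.65° − 166.37° = -128.72°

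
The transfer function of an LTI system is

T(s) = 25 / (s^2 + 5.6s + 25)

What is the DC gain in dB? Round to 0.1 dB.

0.0 dB

T(0) = 25 / 25 = 1
20 log₁₀(1) ≈ 0.00 dB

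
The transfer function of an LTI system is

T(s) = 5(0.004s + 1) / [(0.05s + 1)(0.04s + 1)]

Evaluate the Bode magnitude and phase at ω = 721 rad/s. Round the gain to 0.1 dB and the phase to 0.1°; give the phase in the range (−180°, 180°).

-36.7 dB, -105.5°

At ω = 721 rad/s:
zero (1 + j721·0.004) = 1 + j2.884 → |·| ≈ 3.0525, ∠ ≈ 70.88°
pole (1 + j721·0.05) = 1 + j36.05 → |·| ≈ 36.064, ∠ ≈ 88.41°
pole (1 + j721·0.04) = 1 + j28.84 → |·| ≈ 28.857, ∠ ≈ 88.01°
|T| = 5 · 3.0525 / (36.064 · 28.857) ≈ 0.014666
Gain = 20 log₁₀(0.014666) ≈ -36.67 dB
∠T = (70.88°) − (88.41° + 88.01°) = -105.54°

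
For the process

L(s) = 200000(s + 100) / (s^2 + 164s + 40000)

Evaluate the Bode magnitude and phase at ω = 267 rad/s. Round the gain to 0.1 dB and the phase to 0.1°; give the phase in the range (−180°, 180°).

60.5 dB, -56.1°

At s = jω = j267:
zero (s+100): 100 + j267 → |·| = √(100²+267²) = √81289 ≈ 285.11, ∠ = arctan(267/100) ≈ 69.47°
quadratic: (j267)² + 164·j267 + 40000 = -31289 + j43788 → |·| ≈ 53818, ∠ ≈ 125.55°
|L| = 200000 · 285.11 / 53818 ≈ 1059.5
Gain = 20 log₁₀(1059.5) ≈ 60.50 dB
∠L = 69.47° − 125.55° = -56.08°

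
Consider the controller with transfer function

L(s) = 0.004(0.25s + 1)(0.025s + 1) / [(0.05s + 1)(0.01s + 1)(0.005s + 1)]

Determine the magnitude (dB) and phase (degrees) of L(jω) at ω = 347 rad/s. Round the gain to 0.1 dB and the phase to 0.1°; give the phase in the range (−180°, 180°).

At ω = 347 rad/s:
zero (1 + j347·0.25) = 1 + j86.75 → |·| ≈ 86.756, ∠ ≈ 89.34°
zero (1 + j347·0.025) = 1 + j8.675 → |·| ≈ 8.7324, ∠ ≈ 83.42°
pole (1 + j347·0.05) = 1 + j17.35 → |·| ≈ 17.379, ∠ ≈ 86.70°
pole (1 + j347·0.01) = 1 + j3.47 → |·| ≈ 3.6112, ∠ ≈ 73.92°
pole (1 + j347·0.005) = 1 + j1.735 → |·| ≈ 2.0026, ∠ ≈ 60.04°
|L| = 0.004 · 86.756 · 8.7324 / (17.379 · 3.6112 · 2.0026) ≈ 0.024111
Gain = 20 log₁₀(0.024111) ≈ -32.36 dB
∠L = (89.34° + 83.42°) − (86.70° + 73.92° + 60.04°) = -47.90°

-32.4 dB, -47.9°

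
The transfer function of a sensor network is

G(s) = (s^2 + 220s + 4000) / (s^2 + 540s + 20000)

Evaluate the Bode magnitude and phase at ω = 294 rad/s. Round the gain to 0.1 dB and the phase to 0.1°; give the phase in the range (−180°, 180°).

-4.3 dB, 29.2°

Substitute s = j294:
Numerator: (j294)^2 + 220(j294) + 4000 = -82436 + j64680
Denominator: (j294)^2 + 540(j294) + 20000 = -66436 + j158760
|N| = √(82436² + 64680²) ≈ 1.0478e+05, ∠N ≈ 141.88°
|D| = √(66436² + 158760²) ≈ 1.721e+05, ∠D ≈ 112.71°
|G| = 1.0478e+05 / 1.721e+05 ≈ 0.60883
Gain = 20 log₁₀(0.60883) ≈ -4.31 dB
∠G = 141.88° − 112.71° = 29.17°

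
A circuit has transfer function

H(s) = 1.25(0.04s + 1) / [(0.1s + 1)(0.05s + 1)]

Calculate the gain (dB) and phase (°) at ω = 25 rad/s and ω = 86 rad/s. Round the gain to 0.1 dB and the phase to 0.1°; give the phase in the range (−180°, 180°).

ω = 25: -7.7 dB, -74.5°; ω = 86: -18.6 dB, -86.5°

At ω = 25 rad/s:
zero (1 + j25·0.04) = 1 + j1 → |·| ≈ 1.4142, ∠ ≈ 45.00°
pole (1 + j25·0.1) = 1 + j2.5 → |·| ≈ 2.6926, ∠ ≈ 68.20°
pole (1 + j25·0.05) = 1 + j1.25 → |·| ≈ 1.6008, ∠ ≈ 51.34°
|H| = 1.25 · 1.4142 / (2.6926 · 1.6008) ≈ 0.41012
Gain = 20 log₁₀(0.41012) ≈ -7.74 dB
∠H = (45.00°) − (68.20° + 51.34°) = -74.54°

At ω = 86 rad/s:
zero (1 + j86·0.04) = 1 + j3.44 → |·| ≈ 3.5824, ∠ ≈ 73.79°
pole (1 + j86·0.1) = 1 + j8.6 → |·| ≈ 8.6579, ∠ ≈ 83.37°
pole (1 + j86·0.05) = 1 + j4.3 → |·| ≈ 4.4147, ∠ ≈ 76.91°
|H| = 1.25 · 3.5824 / (8.6579 · 4.4147) ≈ 0.11716
Gain = 20 log₁₀(0.11716) ≈ -18.62 dB
∠H = (73.79°) − (83.37° + 76.91°) = -86.49°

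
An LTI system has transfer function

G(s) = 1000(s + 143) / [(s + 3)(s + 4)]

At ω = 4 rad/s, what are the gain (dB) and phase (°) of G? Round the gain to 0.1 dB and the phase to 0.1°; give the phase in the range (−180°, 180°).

74.1 dB, -96.5°

At s = jω = j4:
zero (s+143): 143 + j4 → |·| = √(143²+4²) = √20465 ≈ 143.06, ∠ = arctan(4/143) ≈ 1.60°
pole (s+3): 3 + j4 → |·| = √(3²+4²) = √25 ≈ 5, ∠ = arctan(4/3) ≈ 53.13°
pole (s+4): 4 + j4 → |·| = √(4²+4²) = √32 ≈ 5.6569, ∠ = arctan(4/4) ≈ 45.00°
|G| = 1000 · 143.06 / 28.285 ≈ 5057.8
Gain = 20 log₁₀(5057.8) ≈ 74.08 dB
∠G = 1.60° − 98.13° = -96.53°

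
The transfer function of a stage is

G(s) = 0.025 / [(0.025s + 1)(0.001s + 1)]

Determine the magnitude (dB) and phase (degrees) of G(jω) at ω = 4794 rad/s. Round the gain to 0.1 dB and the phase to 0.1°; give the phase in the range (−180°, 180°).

At ω = 4794 rad/s:
pole (1 + j4794·0.025) = 1 + j119.85 → |·| ≈ 119.85, ∠ ≈ 89.52°
pole (1 + j4794·0.001) = 1 + j4.794 → |·| ≈ 4.8972, ∠ ≈ 78.22°
|G| = 0.025 · 1 / (119.85 · 4.8972) ≈ 4.2595e-05
Gain = 20 log₁₀(4.2595e-05) ≈ -87.41 dB
∠G = (0°) − (89.52° + 78.22°) = -167.74°

-87.4 dB, -167.7°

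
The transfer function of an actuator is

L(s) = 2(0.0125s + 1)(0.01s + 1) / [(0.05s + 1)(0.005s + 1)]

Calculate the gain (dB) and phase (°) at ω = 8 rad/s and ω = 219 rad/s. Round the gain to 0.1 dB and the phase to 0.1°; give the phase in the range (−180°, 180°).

ω = 8: 5.4 dB, -13.8°; ω = 219: -1.3 dB, 3.0°

At ω = 8 rad/s:
zero (1 + j8·0.0125) = 1 + j0.1 → |·| ≈ 1.005, ∠ ≈ 5.71°
zero (1 + j8·0.01) = 1 + j0.08 → |·| ≈ 1.0032, ∠ ≈ 4.57°
pole (1 + j8·0.05) = 1 + j0.4 → |·| ≈ 1.077, ∠ ≈ 21.80°
pole (1 + j8·0.005) = 1 + j0.04 → |·| ≈ 1.0008, ∠ ≈ 2.29°
|L| = 2 · 1.005 · 1.0032 / (1.077 · 1.0008) ≈ 1.8708
Gain = 20 log₁₀(1.8708) ≈ 5.44 dB
∠L = (5.71° + 4.57°) − (21.80° + 2.29°) = -13.81°

At ω = 219 rad/s:
zero (1 + j219·0.0125) = 1 + j2.7375 → |·| ≈ 2.9144, ∠ ≈ 69.93°
zero (1 + j219·0.01) = 1 + j2.19 → |·| ≈ 2.4075, ∠ ≈ 65.46°
pole (1 + j219·0.05) = 1 + j10.95 → |·| ≈ 10.996, ∠ ≈ 84.78°
pole (1 + j219·0.005) = 1 + j1.095 → |·| ≈ 1.4829, ∠ ≈ 47.60°
|L| = 2 · 2.9144 · 2.4075 / (10.996 · 1.4829) ≈ 0.8606
Gain = 20 log₁₀(0.8606) ≈ -1.30 dB
∠L = (69.93° + 65.46°) − (84.78° + 47.60°) = 3.01°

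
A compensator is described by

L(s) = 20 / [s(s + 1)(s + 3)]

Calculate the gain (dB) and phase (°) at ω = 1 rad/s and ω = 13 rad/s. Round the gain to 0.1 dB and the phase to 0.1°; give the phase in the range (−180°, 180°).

ω = 1: 13.0 dB, -153.4°; ω = 13: -41.1 dB, 107.4°

At s = jω = j1:
pole (s+1): 1 + j1 → |·| = √(1²+1²) = √2 ≈ 1.4142, ∠ = arctan(1/1) ≈ 45.00°
pole (s+3): 3 + j1 → |·| = √(3²+1²) = √10 ≈ 3.1623, ∠ = arctan(1/3) ≈ 18.43°
pole at origin: |s| = 1, ∠ = 90.00° (in denominator)
|L| = 20 / 4.4721 ≈ 4.4722
Gain = 20 log₁₀(4.4722) ≈ 13.01 dB
∠L = 0.00° − 153.43° = -153.43°

At s = jω = j13:
pole (s+1): 1 + j13 → |·| = √(1²+13²) = √170 ≈ 13.038, ∠ = arctan(13/1) ≈ 85.60°
pole (s+3): 3 + j13 → |·| = √(3²+13²) = √178 ≈ 13.342, ∠ = arctan(13/3) ≈ 77.01°
pole at origin: |s| = 13, ∠ = 90.00° (in denominator)
|L| = 20 / 2261.4 ≈ 0.0088441
Gain = 20 log₁₀(0.0088441) ≈ -41.07 dB
∠L = 0.00° − 252.61° = -252.61° ≡ 107.39° (principal value)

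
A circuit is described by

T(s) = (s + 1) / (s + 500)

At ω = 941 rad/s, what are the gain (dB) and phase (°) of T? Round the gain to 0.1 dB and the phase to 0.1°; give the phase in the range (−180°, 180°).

Substitute s = j941:
Numerator: (j941) + 1 = 1 + j941
Denominator: (j941) + 500 = 500 + j941
|N| = √(1² + 941²) ≈ 941, ∠N ≈ 89.94°
|D| = √(500² + 941²) ≈ 1065.6, ∠D ≈ 62.02°
|T| = 941 / 1065.6 ≈ 0.88307
Gain = 20 log₁₀(0.88307) ≈ -1.08 dB
∠T = 89.94° − 62.02° = 27.92°

-1.1 dB, 27.9°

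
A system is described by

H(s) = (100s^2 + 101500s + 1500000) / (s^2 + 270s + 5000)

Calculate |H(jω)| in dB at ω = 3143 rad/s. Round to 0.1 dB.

Substitute s = j3143:
Numerator: 100(j3143)^2 + 101500(j3143) + 1500000 = -986344900 + j319014500
Denominator: (j3143)^2 + 270(j3143) + 5000 = -9873449 + j848610
|N| = √(986344900² + 319014500²) ≈ 1.0367e+09, ∠N ≈ 162.08°
|D| = √(9873449² + 848610²) ≈ 9.9099e+06, ∠D ≈ 175.09°
|H| = 1.0367e+09 / 9.9099e+06 ≈ 104.61
Gain = 20 log₁₀(104.61) ≈ 40.39 dB

40.4 dB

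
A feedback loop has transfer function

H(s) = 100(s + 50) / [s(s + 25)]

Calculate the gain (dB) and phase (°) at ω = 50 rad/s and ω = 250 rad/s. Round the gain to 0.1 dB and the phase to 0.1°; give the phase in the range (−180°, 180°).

At s = jω = j50:
zero (s+50): 50 + j50 → |·| = √(50²+50²) = √5000 ≈ 70.711, ∠ = arctan(50/50) ≈ 45.00°
pole (s+25): 25 + j50 → |·| = √(25²+50²) = √3125 ≈ 55.902, ∠ = arctan(50/25) ≈ 63.43°
pole at origin: |s| = 50, ∠ = 90.00° (in denominator)
|H| = 100 · 70.711 / 2795.1 ≈ 2.5298
Gain = 20 log₁₀(2.5298) ≈ 8.06 dB
∠H = 45.00° − 153.43° = -108.43°

At s = jω = j250:
zero (s+50): 50 + j250 → |·| = √(50²+250²) = √65000 ≈ 254.95, ∠ = arctan(250/50) ≈ 78.69°
pole (s+25): 25 + j250 → |·| = √(25²+250²) = √63125 ≈ 251.25, ∠ = arctan(250/25) ≈ 84.29°
pole at origin: |s| = 250, ∠ = 90.00° (in denominator)
|H| = 100 · 254.95 / 62812 ≈ 0.40589
Gain = 20 log₁₀(0.40589) ≈ -7.83 dB
∠H = 78.69° − 174.29° = -95.60°

ω = 50: 8.1 dB, -108.4°; ω = 250: -7.8 dB, -95.6°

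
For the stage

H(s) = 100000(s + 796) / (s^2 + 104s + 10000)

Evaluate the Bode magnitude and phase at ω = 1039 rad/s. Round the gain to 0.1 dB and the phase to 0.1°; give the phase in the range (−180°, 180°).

41.7 dB, -121.7°

At s = jω = j1039:
zero (s+796): 796 + j1039 → |·| = √(796²+1039²) = √1713137 ≈ 1308.9, ∠ = arctan(1039/796) ≈ 52.54°
quadratic: (j1039)² + 104·j1039 + 10000 = -1069521 + j108056 → |·| ≈ 1.075e+06, ∠ ≈ 174.23°
|H| = 100000 · 1308.9 / 1.075e+06 ≈ 121.76
Gain = 20 log₁₀(121.76) ≈ 41.71 dB
∠H = 52.54° − 174.23° = -121.69°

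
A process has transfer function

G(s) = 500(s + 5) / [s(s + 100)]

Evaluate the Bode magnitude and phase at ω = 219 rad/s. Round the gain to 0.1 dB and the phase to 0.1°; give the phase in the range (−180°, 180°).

6.4 dB, -66.8°

At s = jω = j219:
zero (s+5): 5 + j219 → |·| = √(5²+219²) = √47986 ≈ 219.06, ∠ = arctan(219/5) ≈ 88.69°
pole (s+100): 100 + j219 → |·| = √(100²+219²) = √57961 ≈ 240.75, ∠ = arctan(219/100) ≈ 65.46°
pole at origin: |s| = 219, ∠ = 90.00° (in denominator)
|G| = 500 · 219.06 / 52724 ≈ 2.0774
Gain = 20 log₁₀(2.0774) ≈ 6.35 dB
∠G = 88.69° − 155.46° = -66.77°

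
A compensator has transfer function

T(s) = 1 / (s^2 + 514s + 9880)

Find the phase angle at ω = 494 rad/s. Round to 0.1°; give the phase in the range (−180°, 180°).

Substitute s = j494:
Numerator: 1 = 1 + j0
Denominator: (j494)^2 + 514(j494) + 9880 = -234156 + j253916
|N| = √(1² + 0²) ≈ 1, ∠N ≈ 0.00°
|D| = √(234156² + 253916²) ≈ 3.454e+05, ∠D ≈ 132.68°
∠T = 0.00° − 132.68° = -132.68°

-132.7°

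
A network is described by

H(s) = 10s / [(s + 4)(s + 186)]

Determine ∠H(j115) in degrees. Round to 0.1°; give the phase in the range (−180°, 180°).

At s = jω = j115:
zero at origin: s = j115 → |·| = 115, ∠ = 90.00°
pole (s+4): 4 + j115 → |·| = √(4²+115²) = √13241 ≈ 115.07, ∠ = arctan(115/4) ≈ 88.01°
pole (s+186): 186 + j115 → |·| = √(186²+115²) = √47821 ≈ 218.68, ∠ = arctan(115/186) ≈ 31.73°
∠H = 90.00° − 119.74° = -29.74°

-29.7°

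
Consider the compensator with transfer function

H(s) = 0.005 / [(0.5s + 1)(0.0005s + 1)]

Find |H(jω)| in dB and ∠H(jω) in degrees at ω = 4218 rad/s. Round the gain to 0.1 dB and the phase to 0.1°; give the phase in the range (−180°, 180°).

-119.9 dB, -154.6°

At ω = 4218 rad/s:
pole (1 + j4218·0.5) = 1 + j2109 → |·| ≈ 2109, ∠ ≈ 89.97°
pole (1 + j4218·0.0005) = 1 + j2.109 → |·| ≈ 2.3341, ∠ ≈ 64.63°
|H| = 0.005 · 1 / (2109 · 2.3341) ≈ 1.0157e-06
Gain = 20 log₁₀(1.0157e-06) ≈ -119.86 dB
∠H = (0°) − (89.97° + 64.63°) = -154.60°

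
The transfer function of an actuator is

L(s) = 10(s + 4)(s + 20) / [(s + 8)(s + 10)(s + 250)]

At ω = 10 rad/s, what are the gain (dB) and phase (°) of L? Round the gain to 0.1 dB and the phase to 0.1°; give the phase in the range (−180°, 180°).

-25.5 dB, -3.9°

At s = jω = j10:
zero (s+4): 4 + j10 → |·| = √(4²+10²) = √116 ≈ 10.77, ∠ = arctan(10/4) ≈ 68.20°
zero (s+20): 20 + j10 → |·| = √(20²+10²) = √500 ≈ 22.361, ∠ = arctan(10/20) ≈ 26.57°
pole (s+8): 8 + j10 → |·| = √(8²+10²) = √164 ≈ 12.806, ∠ = arctan(10/8) ≈ 51.34°
pole (s+10): 10 + j10 → |·| = √(10²+10²) = √200 ≈ 14.142, ∠ = arctan(10/10) ≈ 45.00°
pole (s+250): 250 + j10 → |·| = √(250²+10²) = √62600 ≈ 250.2, ∠ = arctan(10/250) ≈ 2.29°
|L| = 10 · 240.83 / 45312 ≈ 0.053149
Gain = 20 log₁₀(0.053149) ≈ -25.49 dB
∠L = 94.77° − 98.63° = -3.86°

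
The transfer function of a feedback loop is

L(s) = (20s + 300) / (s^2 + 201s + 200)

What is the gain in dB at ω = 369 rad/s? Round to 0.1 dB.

Substitute s = j369:
Numerator: 20(j369) + 300 = 300 + j7380
Denominator: (j369)^2 + 201(j369) + 200 = -135961 + j74169
|N| = √(300² + 7380²) ≈ 7386.1, ∠N ≈ 87.67°
|D| = √(135961² + 74169²) ≈ 1.5488e+05, ∠D ≈ 151.39°
|L| = 7386.1 / 1.5488e+05 ≈ 0.047689
Gain = 20 log₁₀(0.047689) ≈ -26.43 dB

-26.4 dB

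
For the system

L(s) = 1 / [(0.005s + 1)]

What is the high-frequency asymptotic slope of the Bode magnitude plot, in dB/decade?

Each pole contributes −20 dB/decade at high frequency; each zero contributes +20 dB/decade.
Net: 0 zero(s) − 1 pole(s) → -20 dB/decade.

-20 dB/decade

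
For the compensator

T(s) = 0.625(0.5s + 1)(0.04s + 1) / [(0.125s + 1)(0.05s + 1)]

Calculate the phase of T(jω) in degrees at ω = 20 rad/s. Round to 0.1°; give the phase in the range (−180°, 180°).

9.8°

At ω = 20 rad/s:
zero (1 + j20·0.5) = 1 + j10 → |·| ≈ 10.05, ∠ ≈ 84.29°
zero (1 + j20·0.04) = 1 + j0.8 → |·| ≈ 1.2806, ∠ ≈ 38.66°
pole (1 + j20·0.125) = 1 + j2.5 → |·| ≈ 2.6926, ∠ ≈ 68.20°
pole (1 + j20·0.05) = 1 + j1 → |·| ≈ 1.4142, ∠ ≈ 45.00°
∠T = (84.29° + 38.66°) − (68.20° + 45.00°) = 9.75°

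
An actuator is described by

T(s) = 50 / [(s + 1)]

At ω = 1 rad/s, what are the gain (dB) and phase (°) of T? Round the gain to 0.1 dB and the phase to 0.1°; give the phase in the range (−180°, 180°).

31.0 dB, -45.0°

At ω = 1 rad/s:
pole (1 + j1·1) = 1 + j1 → |·| ≈ 1.4142, ∠ ≈ 45.00°
|T| = 50 · 1 / (1.4142) ≈ 35.356
Gain = 20 log₁₀(35.356) ≈ 30.97 dB
∠T = (0°) − (45.00°) = -45.00°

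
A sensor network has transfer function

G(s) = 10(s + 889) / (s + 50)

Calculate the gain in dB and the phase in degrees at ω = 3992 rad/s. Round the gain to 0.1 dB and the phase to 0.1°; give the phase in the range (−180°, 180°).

At s = jω = j3992:
zero (s+889): 889 + j3992 → |·| = √(889²+3992²) = √16726385 ≈ 4089.8, ∠ = arctan(3992/889) ≈ 77.45°
pole (s+50): 50 + j3992 → |·| = √(50²+3992²) = √15938564 ≈ 3992.3, ∠ = arctan(3992/50) ≈ 89.28°
|G| = 10 · 4089.8 / 3992.3 ≈ 10.244
Gain = 20 log₁₀(10.244) ≈ 20.21 dB
∠G = 77.45° − 89.28° = -11.83°

20.2 dB, -11.8°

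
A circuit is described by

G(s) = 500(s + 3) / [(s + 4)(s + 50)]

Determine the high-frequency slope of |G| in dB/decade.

-20 dB/decade

Each pole contributes −20 dB/decade at high frequency; each zero contributes +20 dB/decade.
Net: 1 zero(s) − 2 pole(s) → -20 dB/decade.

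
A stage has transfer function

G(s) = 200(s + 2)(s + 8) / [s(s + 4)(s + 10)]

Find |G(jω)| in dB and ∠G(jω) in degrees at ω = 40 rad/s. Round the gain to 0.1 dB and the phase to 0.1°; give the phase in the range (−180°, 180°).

13.9 dB, -84.4°

At s = jω = j40:
zero (s+2): 2 + j40 → |·| = √(2²+40²) = √1604 ≈ 40.05, ∠ = arctan(40/2) ≈ 87.14°
zero (s+8): 8 + j40 → |·| = √(8²+40²) = √1664 ≈ 40.792, ∠ = arctan(40/8) ≈ 78.69°
pole (s+4): 4 + j40 → |·| = √(4²+40²) = √1616 ≈ 40.2, ∠ = arctan(40/4) ≈ 84.29°
pole (s+10): 10 + j40 → |·| = √(10²+40²) = √1700 ≈ 41.231, ∠ = arctan(40/10) ≈ 75.96°
pole at origin: |s| = 40, ∠ = 90.00° (in denominator)
|G| = 200 · 1633.7 / 66299 ≈ 4.9283
Gain = 20 log₁₀(4.9283) ≈ 13.85 dB
∠G = 165.83° − 250.25° = -84.42°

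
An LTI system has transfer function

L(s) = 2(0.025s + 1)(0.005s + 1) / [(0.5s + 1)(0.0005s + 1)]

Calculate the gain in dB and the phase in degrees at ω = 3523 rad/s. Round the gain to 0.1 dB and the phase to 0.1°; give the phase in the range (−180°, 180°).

-1.2 dB, 25.7°

At ω = 3523 rad/s:
zero (1 + j3523·0.025) = 1 + j88.075 → |·| ≈ 88.081, ∠ ≈ 89.35°
zero (1 + j3523·0.005) = 1 + j17.615 → |·| ≈ 17.643, ∠ ≈ 86.75°
pole (1 + j3523·0.5) = 1 + j1761.5 → |·| ≈ 1761.5, ∠ ≈ 89.97°
pole (1 + j3523·0.0005) = 1 + j1.7615 → |·| ≈ 2.0256, ∠ ≈ 60.42°
|L| = 2 · 88.081 · 17.643 / (1761.5 · 2.0256) ≈ 0.87106
Gain = 20 log₁₀(0.87106) ≈ -1.20 dB
∠L = (89.35° + 86.75°) − (89.97° + 60.42°) = 25.71°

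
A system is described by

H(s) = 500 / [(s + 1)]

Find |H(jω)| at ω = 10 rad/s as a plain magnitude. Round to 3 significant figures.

At ω = 10 rad/s:
pole (1 + j10·1) = 1 + j10 → |·| ≈ 10.05, ∠ ≈ 84.29°
|H| = 500 · 1 / (10.05) ≈ 49.751

49.8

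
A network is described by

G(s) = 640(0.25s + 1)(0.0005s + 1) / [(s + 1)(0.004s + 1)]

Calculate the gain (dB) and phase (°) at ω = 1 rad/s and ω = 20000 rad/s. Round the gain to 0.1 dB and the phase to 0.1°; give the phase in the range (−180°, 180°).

ω = 1: 53.4 dB, -31.2°; ω = 20000: 26.1 dB, -5.0°

At ω = 1 rad/s:
zero (1 + j1·0.25) = 1 + j0.25 → |·| ≈ 1.0308, ∠ ≈ 14.04°
zero (1 + j1·0.0005) = 1 + j0.0005 → |·| ≈ 1, ∠ ≈ 0.03°
pole (1 + j1·1) = 1 + j1 → |·| ≈ 1.4142, ∠ ≈ 45.00°
pole (1 + j1·0.004) = 1 + j0.004 → |·| ≈ 1, ∠ ≈ 0.23°
|G| = 640 · 1.0308 · 1 / (1.4142 · 1) ≈ 466.49
Gain = 20 log₁₀(466.49) ≈ 53.38 dB
∠G = (14.04° + 0.03°) − (45.00° + 0.23°) = -31.16°

At ω = 20000 rad/s:
zero (1 + j20000·0.25) = 1 + j5000 → |·| ≈ 5000, ∠ ≈ 89.99°
zero (1 + j20000·0.0005) = 1 + j10 → |·| ≈ 10.05, ∠ ≈ 84.29°
pole (1 + j20000·1) = 1 + j20000 → |·| ≈ 20000, ∠ ≈ 90.00°
pole (1 + j20000·0.004) = 1 + j80 → |·| ≈ 80.006, ∠ ≈ 89.28°
|G| = 640 · 5000 · 10.05 / (20000 · 80.006) ≈ 20.098
Gain = 20 log₁₀(20.098) ≈ 26.06 dB
∠G = (89.99° + 84.29°) − (90.00° + 89.28°) = -5.00°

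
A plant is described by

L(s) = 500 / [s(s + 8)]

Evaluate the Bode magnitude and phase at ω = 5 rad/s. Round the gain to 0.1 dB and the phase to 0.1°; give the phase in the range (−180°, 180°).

20.5 dB, -122.0°

At s = jω = j5:
pole (s+8): 8 + j5 → |·| = √(8²+5²) = √89 ≈ 9.434, ∠ = arctan(5/8) ≈ 32.01°
pole at origin: |s| = 5, ∠ = 90.00° (in denominator)
|L| = 500 / 47.17 ≈ 10.6
Gain = 20 log₁₀(10.6) ≈ 20.51 dB
∠L = 0.00° − 122.01° = -122.01°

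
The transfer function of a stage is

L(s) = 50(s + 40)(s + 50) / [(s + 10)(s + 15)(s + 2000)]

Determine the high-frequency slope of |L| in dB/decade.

Each pole contributes −20 dB/decade at high frequency; each zero contributes +20 dB/decade.
Net: 2 zero(s) − 3 pole(s) → -20 dB/decade.

-20 dB/decade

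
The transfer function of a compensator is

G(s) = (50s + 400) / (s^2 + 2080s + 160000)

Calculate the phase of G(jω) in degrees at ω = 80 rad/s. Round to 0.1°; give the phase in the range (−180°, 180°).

Substitute s = j80:
Numerator: 50(j80) + 400 = 400 + j4000
Denominator: (j80)^2 + 2080(j80) + 160000 = 153600 + j166400
|N| = √(400² + 4000²) ≈ 4020, ∠N ≈ 84.29°
|D| = √(153600² + 166400²) ≈ 2.2646e+05, ∠D ≈ 47.29°
∠G = 84.29° − 47.29° = 37.00°

37.0°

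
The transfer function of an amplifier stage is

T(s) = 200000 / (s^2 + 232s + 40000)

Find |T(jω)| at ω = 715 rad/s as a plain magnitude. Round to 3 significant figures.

At s = jω = j715:
quadratic: (j715)² + 232·j715 + 40000 = -471225 + j165880 → |·| ≈ 4.9957e+05, ∠ ≈ 160.61°
|T| = 200000 / 4.9957e+05 ≈ 0.40034

0.400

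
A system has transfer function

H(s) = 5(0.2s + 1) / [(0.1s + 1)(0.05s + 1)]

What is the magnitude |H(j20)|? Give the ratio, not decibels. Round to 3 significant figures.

At ω = 20 rad/s:
zero (1 + j20·0.2) = 1 + j4 → |·| ≈ 4.1231, ∠ ≈ 75.96°
pole (1 + j20·0.1) = 1 + j2 → |·| ≈ 2.2361, ∠ ≈ 63.43°
pole (1 + j20·0.05) = 1 + j1 → |·| ≈ 1.4142, ∠ ≈ 45.00°
|H| = 5 · 4.1231 / (2.2361 · 1.4142) ≈ 6.5192

6.52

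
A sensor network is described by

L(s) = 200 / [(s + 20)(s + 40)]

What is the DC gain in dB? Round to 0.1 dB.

L(0) = 200 / (20·40) = 0.25
20 log₁₀(0.25) ≈ -12.04 dB

-12.0 dB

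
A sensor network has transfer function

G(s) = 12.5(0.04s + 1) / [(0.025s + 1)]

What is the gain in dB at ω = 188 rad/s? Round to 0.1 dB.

25.9 dB

At ω = 188 rad/s:
zero (1 + j188·0.04) = 1 + j7.52 → |·| ≈ 7.5862, ∠ ≈ 82.43°
pole (1 + j188·0.025) = 1 + j4.7 → |·| ≈ 4.8052, ∠ ≈ 77.99°
|G| = 12.5 · 7.5862 / (4.8052) ≈ 19.734
Gain = 20 log₁₀(19.734) ≈ 25.90 dB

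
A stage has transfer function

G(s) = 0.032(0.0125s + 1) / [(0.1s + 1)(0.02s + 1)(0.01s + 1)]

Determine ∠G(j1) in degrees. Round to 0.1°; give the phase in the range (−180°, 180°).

-6.7°

At ω = 1 rad/s:
zero (1 + j1·0.0125) = 1 + j0.0125 → |·| ≈ 1.0001, ∠ ≈ 0.72°
pole (1 + j1·0.1) = 1 + j0.1 → |·| ≈ 1.005, ∠ ≈ 5.71°
pole (1 + j1·0.02) = 1 + j0.02 → |·| ≈ 1.0002, ∠ ≈ 1.15°
pole (1 + j1·0.01) = 1 + j0.01 → |·| ≈ 1, ∠ ≈ 0.57°
∠G = (0.72°) − (5.71° + 1.15° + 0.57°) = -6.71°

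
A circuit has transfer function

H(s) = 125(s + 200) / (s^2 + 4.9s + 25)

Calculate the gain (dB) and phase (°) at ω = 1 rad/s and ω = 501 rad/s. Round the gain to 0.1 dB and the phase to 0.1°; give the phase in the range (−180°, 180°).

ω = 1: 60.2 dB, -11.3°; ω = 501: -11.4 dB, -111.2°

At s = jω = j1:
zero (s+200): 200 + j1 → |·| = √(200²+1²) = √40001 ≈ 200, ∠ = arctan(1/200) ≈ 0.29°
quadratic: (j1)² + 4.9·j1 + 25 = 24 + j4.9 → |·| ≈ 24.495, ∠ ≈ 11.54°
|H| = 125 · 200 / 24.495 ≈ 1020.6
Gain = 20 log₁₀(1020.6) ≈ 60.18 dB
∠H = 0.29° − 11.54° = -11.25°

At s = jω = j501:
zero (s+200): 200 + j501 → |·| = √(200²+501²) = √291001 ≈ 539.45, ∠ = arctan(501/200) ≈ 68.24°
quadratic: (j501)² + 4.9·j501 + 25 = -250976 + j2454.9 → |·| ≈ 2.5099e+05, ∠ ≈ 179.44°
|H| = 125 · 539.45 / 2.5099e+05 ≈ 0.26866
Gain = 20 log₁₀(0.26866) ≈ -11.42 dB
∠H = 68.24° − 179.44° = -111.20°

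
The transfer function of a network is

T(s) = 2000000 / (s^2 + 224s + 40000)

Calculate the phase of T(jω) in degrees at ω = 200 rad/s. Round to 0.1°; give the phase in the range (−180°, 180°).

-90.0°

At s = jω = j200:
quadratic: (j200)² + 224·j200 + 40000 = 0 + j44800 → |·| ≈ 44800, ∠ ≈ 90.00°
∠T = 0.00° − 90.00° = -90.00°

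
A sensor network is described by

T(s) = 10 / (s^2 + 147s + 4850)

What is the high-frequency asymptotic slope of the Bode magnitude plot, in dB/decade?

-40 dB/decade

Each pole contributes −20 dB/decade at high frequency; each zero contributes +20 dB/decade.
Net: 0 zero(s) − 2 pole(s) → -40 dB/decade.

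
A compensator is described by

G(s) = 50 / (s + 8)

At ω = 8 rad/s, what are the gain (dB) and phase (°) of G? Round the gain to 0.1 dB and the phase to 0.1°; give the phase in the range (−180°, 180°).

12.9 dB, -45.0°

At s = jω = j8:
pole (s+8): 8 + j8 → |·| = √(8²+8²) = √128 ≈ 11.314, ∠ = arctan(8/8) ≈ 45.00°
|G| = 50 / 11.314 ≈ 4.4193
Gain = 20 log₁₀(4.4193) ≈ 12.91 dB
∠G = 0.00° − 45.00° = -45.00°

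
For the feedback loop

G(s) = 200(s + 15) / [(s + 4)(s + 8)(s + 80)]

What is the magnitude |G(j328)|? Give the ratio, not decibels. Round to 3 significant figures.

At s = jω = j328:
zero (s+15): 15 + j328 → |·| = √(15²+328²) = √107809 ≈ 328.34, ∠ = arctan(328/15) ≈ 87.38°
pole (s+4): 4 + j328 → |·| = √(4²+328²) = √107600 ≈ 328.02, ∠ = arctan(328/4) ≈ 89.30°
pole (s+8): 8 + j328 → |·| = √(8²+328²) = √107648 ≈ 328.1, ∠ = arctan(328/8) ≈ 88.60°
pole (s+80): 80 + j328 → |·| = √(80²+328²) = √113984 ≈ 337.62, ∠ = arctan(328/80) ≈ 76.29°
|G| = 200 · 328.34 / 3.6336e+07 ≈ 0.0018072

0.00181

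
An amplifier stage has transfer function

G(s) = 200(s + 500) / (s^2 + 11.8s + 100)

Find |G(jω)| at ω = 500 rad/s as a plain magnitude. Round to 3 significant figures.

At s = jω = j500:
zero (s+500): 500 + j500 → |·| = √(500²+500²) = √500000 ≈ 707.11, ∠ = arctan(500/500) ≈ 45.00°
quadratic: (j500)² + 11.8·j500 + 100 = -249900 + j5900 → |·| ≈ 2.4997e+05, ∠ ≈ 178.65°
|G| = 200 · 707.11 / 2.4997e+05 ≈ 0.56576

0.566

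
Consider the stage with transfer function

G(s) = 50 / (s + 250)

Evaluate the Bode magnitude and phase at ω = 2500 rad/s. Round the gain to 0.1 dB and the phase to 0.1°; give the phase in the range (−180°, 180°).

-34.0 dB, -84.3°

At s = jω = j2500:
pole (s+250): 250 + j2500 → |·| = √(250²+2500²) = √6312500 ≈ 2512.5, ∠ = arctan(2500/250) ≈ 84.29°
|G| = 50 / 2512.5 ≈ 0.0199
Gain = 20 log₁₀(0.0199) ≈ -34.02 dB
∠G = 0.00° − 84.29° = -84.29°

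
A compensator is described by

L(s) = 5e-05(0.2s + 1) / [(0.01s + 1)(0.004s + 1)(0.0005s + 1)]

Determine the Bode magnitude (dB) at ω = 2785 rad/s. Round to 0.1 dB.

-85.7 dB

At ω = 2785 rad/s:
zero (1 + j2785·0.2) = 1 + j557 → |·| ≈ 557, ∠ ≈ 89.90°
pole (1 + j2785·0.01) = 1 + j27.85 → |·| ≈ 27.868, ∠ ≈ 87.94°
pole (1 + j2785·0.004) = 1 + j11.14 → |·| ≈ 11.185, ∠ ≈ 84.87°
pole (1 + j2785·0.0005) = 1 + j1.3925 → |·| ≈ 1.7144, ∠ ≈ 54.32°
|L| = 5e-05 · 557 / (27.868 · 11.185 · 1.7144) ≈ 5.2116e-05
Gain = 20 log₁₀(5.2116e-05) ≈ -85.66 dB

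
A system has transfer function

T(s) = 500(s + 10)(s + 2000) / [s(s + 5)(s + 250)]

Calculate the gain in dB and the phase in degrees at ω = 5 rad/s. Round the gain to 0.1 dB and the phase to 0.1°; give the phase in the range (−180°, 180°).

At s = jω = j5:
zero (s+10): 10 + j5 → |·| = √(10²+5²) = √125 ≈ 11.18, ∠ = arctan(5/10) ≈ 26.57°
zero (s+2000): 2000 + j5 → |·| = √(2000²+5²) = √4000025 ≈ 2000, ∠ = arctan(5/2000) ≈ 0.14°
pole (s+5): 5 + j5 → |·| = √(5²+5²) = √50 ≈ 7.0711, ∠ = arctan(5/5) ≈ 45.00°
pole (s+250): 250 + j5 → |·| = √(250²+5²) = √62525 ≈ 250.05, ∠ = arctan(5/250) ≈ 1.15°
pole at origin: |s| = 5, ∠ = 90.00° (in denominator)
|T| = 500 · 22360 / 8840.6 ≈ 1264.6
Gain = 20 log₁₀(1264.6) ≈ 62.04 dB
∠T = 26.71° − 136.15° = -109.44°

62.0 dB, -109.4°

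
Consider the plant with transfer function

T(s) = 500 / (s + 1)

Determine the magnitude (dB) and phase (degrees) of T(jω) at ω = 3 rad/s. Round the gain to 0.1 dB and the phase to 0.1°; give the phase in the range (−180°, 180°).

At s = jω = j3:
pole (s+1): 1 + j3 → |·| = √(1²+3²) = √10 ≈ 3.1623, ∠ = arctan(3/1) ≈ 71.57°
|T| = 500 / 3.1623 ≈ 158.11
Gain = 20 log₁₀(158.11) ≈ 43.98 dB
∠T = 0.00° − 71.57° = -71.57°

44.0 dB, -71.6°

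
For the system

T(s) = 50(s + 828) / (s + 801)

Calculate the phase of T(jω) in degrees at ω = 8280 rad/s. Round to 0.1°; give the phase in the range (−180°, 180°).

-0.2°

At s = jω = j8280:
zero (s+828): 828 + j8280 → |·| = √(828²+8280²) = √69243984 ≈ 8321.3, ∠ = arctan(8280/828) ≈ 84.29°
pole (s+801): 801 + j8280 → |·| = √(801²+8280²) = √69200001 ≈ 8318.7, ∠ = arctan(8280/801) ≈ 84.47°
∠T = 84.29° − 84.47° = -0.18°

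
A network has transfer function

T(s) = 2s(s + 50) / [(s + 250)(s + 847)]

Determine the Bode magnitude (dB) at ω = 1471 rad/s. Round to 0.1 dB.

4.7 dB

At s = jω = j1471:
zero (s+50): 50 + j1471 → |·| = √(50²+1471²) = √2166341 ≈ 1471.8, ∠ = arctan(1471/50) ≈ 88.05°
zero at origin: s = j1471 → |·| = 1471, ∠ = 90.00°
pole (s+250): 250 + j1471 → |·| = √(250²+1471²) = √2226341 ≈ 1492.1, ∠ = arctan(1471/250) ≈ 80.35°
pole (s+847): 847 + j1471 → |·| = √(847²+1471²) = √2881250 ≈ 1697.4, ∠ = arctan(1471/847) ≈ 60.07°
|T| = 2 · 2.165e+06 / 2.5327e+06 ≈ 1.7096
Gain = 20 log₁₀(1.7096) ≈ 4.66 dB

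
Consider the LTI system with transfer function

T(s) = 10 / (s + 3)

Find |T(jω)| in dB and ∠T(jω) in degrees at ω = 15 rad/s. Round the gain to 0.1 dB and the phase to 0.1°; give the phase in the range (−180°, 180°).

-3.7 dB, -78.7°

Substitute s = j15:
Numerator: 10 = 10 + j0
Denominator: (j15) + 3 = 3 + j15
|N| = √(10² + 0²) ≈ 10, ∠N ≈ 0.00°
|D| = √(3² + 15²) ≈ 15.297, ∠D ≈ 78.69°
|T| = 10 / 15.297 ≈ 0.65372
Gain = 20 log₁₀(0.65372) ≈ -3.69 dB
∠T = 0.00° − 78.69° = -78.69°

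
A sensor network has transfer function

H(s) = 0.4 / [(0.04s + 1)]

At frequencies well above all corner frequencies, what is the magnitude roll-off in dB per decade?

-20 dB/decade

Each pole contributes −20 dB/decade at high frequency; each zero contributes +20 dB/decade.
Net: 0 zero(s) − 1 pole(s) → -20 dB/decade.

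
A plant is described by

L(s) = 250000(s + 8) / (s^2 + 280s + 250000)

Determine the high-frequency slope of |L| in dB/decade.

Each pole contributes −20 dB/decade at high frequency; each zero contributes +20 dB/decade.
Net: 1 zero(s) − 2 pole(s) → -20 dB/decade.

-20 dB/decade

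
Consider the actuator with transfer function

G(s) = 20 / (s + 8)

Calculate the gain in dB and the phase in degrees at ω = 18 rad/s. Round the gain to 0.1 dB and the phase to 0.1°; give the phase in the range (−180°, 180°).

Substitute s = j18:
Numerator: 20 = 20 + j0
Denominator: (j18) + 8 = 8 + j18
|N| = √(20² + 0²) ≈ 20, ∠N ≈ 0.00°
|D| = √(8² + 18²) ≈ 19.698, ∠D ≈ 66.04°
|G| = 20 / 19.698 ≈ 1.0153
Gain = 20 log₁₀(1.0153) ≈ 0.13 dB
∠G = 0.00° − 66.04° = -66.04°

0.1 dB, -66.0°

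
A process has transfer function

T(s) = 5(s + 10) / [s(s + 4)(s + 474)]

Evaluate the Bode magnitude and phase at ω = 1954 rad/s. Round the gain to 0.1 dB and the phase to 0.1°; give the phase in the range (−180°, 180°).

At s = jω = j1954:
zero (s+10): 10 + j1954 → |·| = √(10²+1954²) = √3818216 ≈ 1954, ∠ = arctan(1954/10) ≈ 89.71°
pole (s+4): 4 + j1954 → |·| = √(4²+1954²) = √3818132 ≈ 1954, ∠ = arctan(1954/4) ≈ 89.88°
pole (s+474): 474 + j1954 → |·| = √(474²+1954²) = √4042792 ≈ 2010.7, ∠ = arctan(1954/474) ≈ 76.36°
pole at origin: |s| = 1954, ∠ = 90.00° (in denominator)
|T| = 5 · 1954 / 7.6771e+09 ≈ 1.2726e-06
Gain = 20 log₁₀(1.2726e-06) ≈ -117.91 dB
∠T = 89.71° − 256.24° = -166.53°

-117.9 dB, -166.5°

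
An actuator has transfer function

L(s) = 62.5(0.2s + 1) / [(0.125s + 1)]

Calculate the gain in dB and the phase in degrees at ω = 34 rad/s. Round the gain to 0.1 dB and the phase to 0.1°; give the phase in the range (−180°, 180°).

39.9 dB, 4.9°

At ω = 34 rad/s:
zero (1 + j34·0.2) = 1 + j6.8 → |·| ≈ 6.8731, ∠ ≈ 81.63°
pole (1 + j34·0.125) = 1 + j4.25 → |·| ≈ 4.3661, ∠ ≈ 76.76°
|L| = 62.5 · 6.8731 / (4.3661) ≈ 98.387
Gain = 20 log₁₀(98.387) ≈ 39.86 dB
∠L = (81.63°) − (76.76°) = 4.87°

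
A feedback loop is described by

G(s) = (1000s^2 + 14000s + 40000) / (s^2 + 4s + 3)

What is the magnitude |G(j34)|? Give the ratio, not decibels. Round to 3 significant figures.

Substitute s = j34:
Numerator: 1000(j34)^2 + 14000(j34) + 40000 = -1116000 + j476000
Denominator: (j34)^2 + 4(j34) + 3 = -1153 + j136
|N| = √(1116000² + 476000²) ≈ 1.2133e+06, ∠N ≈ 156.90°
|D| = √(1153² + 136²) ≈ 1161, ∠D ≈ 173.27°
|G| = 1.2133e+06 / 1161 ≈ 1045

1.05e+03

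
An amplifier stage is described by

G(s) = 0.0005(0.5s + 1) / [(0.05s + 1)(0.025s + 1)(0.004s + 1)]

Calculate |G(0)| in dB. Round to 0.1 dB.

-66.0 dB

G(0) = 0.0005 · 1 / 1 = 0.0005
20 log₁₀(0.0005) ≈ -66.02 dB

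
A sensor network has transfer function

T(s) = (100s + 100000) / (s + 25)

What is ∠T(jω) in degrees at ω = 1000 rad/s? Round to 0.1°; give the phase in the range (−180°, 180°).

-43.6°

Substitute s = j1000:
Numerator: 100(j1000) + 100000 = 100000 + j100000
Denominator: (j1000) + 25 = 25 + j1000
|N| = √(100000² + 100000²) ≈ 1.4142e+05, ∠N ≈ 45.00°
|D| = √(25² + 1000²) ≈ 1000.3, ∠D ≈ 88.57°
∠T = 45.00° − 88.57° = -43.57°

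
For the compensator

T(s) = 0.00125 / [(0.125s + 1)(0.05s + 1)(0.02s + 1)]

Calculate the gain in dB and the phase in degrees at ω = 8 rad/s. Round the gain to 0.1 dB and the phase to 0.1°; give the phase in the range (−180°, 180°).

-61.8 dB, -75.9°

At ω = 8 rad/s:
pole (1 + j8·0.125) = 1 + j1 → |·| ≈ 1.4142, ∠ ≈ 45.00°
pole (1 + j8·0.05) = 1 + j0.4 → |·| ≈ 1.077, ∠ ≈ 21.80°
pole (1 + j8·0.02) = 1 + j0.16 → |·| ≈ 1.0127, ∠ ≈ 9.09°
|T| = 0.00125 · 1 / (1.4142 · 1.077 · 1.0127) ≈ 0.00081041
Gain = 20 log₁₀(0.00081041) ≈ -61.83 dB
∠T = (0°) − (45.00° + 21.80° + 9.09°) = -75.89°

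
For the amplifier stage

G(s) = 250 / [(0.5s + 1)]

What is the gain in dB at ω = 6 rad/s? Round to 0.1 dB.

At ω = 6 rad/s:
pole (1 + j6·0.5) = 1 + j3 → |·| ≈ 3.1623, ∠ ≈ 71.57°
|G| = 250 · 1 / (3.1623) ≈ 79.056
Gain = 20 log₁₀(79.056) ≈ 37.96 dB

38.0 dB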